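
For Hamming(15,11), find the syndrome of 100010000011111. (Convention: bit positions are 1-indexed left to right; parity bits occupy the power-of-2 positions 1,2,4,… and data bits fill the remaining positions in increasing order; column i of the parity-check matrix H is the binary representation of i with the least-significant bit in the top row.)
Syndrome s = H · r^T (mod 2), r = 100010000011111:
  s[0] = (101010101010101)·(100010000011111) mod 2 = 1+0+0+0+1+0+0+0+0+0+1+0+1+0+1 mod 2 = 1
  s[1] = (011001100110011)·(100010000011111) mod 2 = 0+0+0+0+0+0+0+0+0+0+1+0+0+1+1 mod 2 = 1
  s[2] = (000111100001111)·(100010000011111) mod 2 = 0+0+0+0+1+0+0+0+0+0+0+1+1+1+1 mod 2 = 1
  s[3] = (000000011111111)·(100010000011111) mod 2 = 0+0+0+0+0+0+0+0+0+0+1+1+1+1+1 mod 2 = 1
Syndrome = 1111
Non-zero syndrome: error at position 15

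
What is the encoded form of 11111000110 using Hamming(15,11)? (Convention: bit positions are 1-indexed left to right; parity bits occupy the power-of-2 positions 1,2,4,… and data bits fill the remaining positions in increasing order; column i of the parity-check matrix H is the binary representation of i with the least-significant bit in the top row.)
Codeword c = d · G (mod 2), d = 11111000110:
  c[0] = d·G[:,0] = (11111000110)·(11011010101) mod 2 = 1+1+0+1+1+0+0+0+1+0+0 mod 2 = 1
  c[1] = d·G[:,1] = (11111000110)·(10110110011) mod 2 = 1+0+1+1+0+0+0+0+0+1+0 mod 2 = 0
  c[2] = d·G[:,2] = (11111000110)·(10000000000) mod 2 = 1+0+0+0+0+0+0+0+0+0+0 mod 2 = 1
  c[3] = d·G[:,3] = (11111000110)·(01110001111) mod 2 = 0+1+1+1+0+0+0+0+1+1+0 mod 2 = 1
  c[4] = d·G[:,4] = (11111000110)·(01000000000) mod 2 = 0+1+0+0+0+0+0+0+0+0+0 mod 2 = 1
  c[5] = d·G[:,5] = (11111000110)·(00100000000) mod 2 = 0+0+1+0+0+0+0+0+0+0+0 mod 2 = 1
  c[6] = d·G[:,6] = (11111000110)·(00010000000) mod 2 = 0+0+0+1+0+0+0+0+0+0+0 mod 2 = 1
  c[7] = d·G[:,7] = (11111000110)·(00001111111) mod 2 = 0+0+0+0+1+0+0+0+1+1+0 mod 2 = 1
  c[8] = d·G[:,8] = (11111000110)·(00001000000) mod 2 = 0+0+0+0+1+0+0+0+0+0+0 mod 2 = 1
  c[9] = d·G[:,9] = (11111000110)·(00000100000) mod 2 = 0+0+0+0+0+0+0+0+0+0+0 mod 2 = 0
  c[10] = d·G[:,10] = (11111000110)·(00000010000) mod 2 = 0+0+0+0+0+0+0+0+0+0+0 mod 2 = 0
  c[11] = d·G[:,11] = (11111000110)·(00000001000) mod 2 = 0+0+0+0+0+0+0+0+0+0+0 mod 2 = 0
  c[12] = d·G[:,12] = (11111000110)·(00000000100) mod 2 = 0+0+0+0+0+0+0+0+1+0+0 mod 2 = 1
  c[13] = d·G[:,13] = (11111000110)·(00000000010) mod 2 = 0+0+0+0+0+0+0+0+0+1+0 mod 2 = 1
  c[14] = d·G[:,14] = (11111000110)·(00000000001) mod 2 = 0+0+0+0+0+0+0+0+0+0+0 mod 2 = 0
Codeword = 101111111000110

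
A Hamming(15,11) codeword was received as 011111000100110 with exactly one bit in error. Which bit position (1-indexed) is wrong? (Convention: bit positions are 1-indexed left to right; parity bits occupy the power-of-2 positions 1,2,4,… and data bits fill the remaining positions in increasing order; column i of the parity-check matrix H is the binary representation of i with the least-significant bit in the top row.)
Syndrome s = H · r^T (mod 2), r = 011111000100110:
  s[0] = (101010101010101)·(011111000100110) mod 2 = 0+0+1+0+1+0+0+0+0+0+0+0+1+0+0 mod 2 = 1
  s[1] = (011001100110011)·(011111000100110) mod 2 = 0+1+1+0+0+1+0+0+0+1+0+0+0+1+0 mod 2 = 1
  s[2] = (000111100001111)·(011111000100110) mod 2 = 0+0+0+1+1+1+0+0+0+0+0+0+1+1+0 mod 2 = 1
  s[3] = (000000011111111)·(011111000100110) mod 2 = 0+0+0+0+0+0+0+0+0+1+0+0+1+1+0 mod 2 = 1
Syndrome = 1111
Column i of H is the binary representation of i, so the syndrome is the binary index of the flipped bit.
Read s = 1111 with s[0] as LSB: 1·2^0 + 1·2^1 + 1·2^2 + 1·2^3 = 15.
Error is at bit position 15.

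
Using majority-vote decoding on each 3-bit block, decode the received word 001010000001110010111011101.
Split into 3-bit blocks and majority-vote each:
  block 1 = 001: 1 ones, 2 zeros → 0
  block 2 = 010: 1 ones, 2 zeros → 0
  block 3 = 000: 0 ones, 3 zeros → 0
  block 4 = 001: 1 ones, 2 zeros → 0
  block 5 = 110: 2 ones, 1 zeros → 1
  block 6 = 010: 1 ones, 2 zeros → 0
  block 7 = 111: 3 ones, 0 zeros → 1
  block 8 = 011: 2 ones, 1 zeros → 1
  block 9 = 101: 2 ones, 1 zeros → 1
Decoded = 000010111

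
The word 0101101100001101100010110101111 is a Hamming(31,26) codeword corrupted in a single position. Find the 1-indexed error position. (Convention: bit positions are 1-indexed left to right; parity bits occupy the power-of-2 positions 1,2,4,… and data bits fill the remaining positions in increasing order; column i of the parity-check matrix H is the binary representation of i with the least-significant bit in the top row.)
Syndrome s = H · r^T (mod 2), r = 0101101100001101100010110101111:
  s[0] = (1010101010101010101010101010101)·(0101101100001101100010110101111) mod 2 = 0+0+0+0+1+0+1+0+0+0+0+0+1+0+0+0+1+0+0+0+1+0+1+0+0+0+0+0+1+0+1 mod 2 = 0
  s[1] = (0110011001100110011001100110011)·(0101101100001101100010110101111) mod 2 = 0+1+0+0+0+0+1+0+0+0+0+0+0+1+0+0+0+0+0+0+0+0+1+0+0+1+0+0+0+1+1 mod 2 = 1
  s[2] = (0001111000011110000111100001111)·(0101101100001101100010110101111) mod 2 = 0+0+0+1+1+0+1+0+0+0+0+0+1+1+0+0+0+0+0+0+1+0+1+0+0+0+0+1+1+1+1 mod 2 = 1
  s[3] = (0000000111111110000000011111111)·(0101101100001101100010110101111) mod 2 = 0+0+0+0+0+0+0+1+0+0+0+0+1+1+0+0+0+0+0+0+0+0+0+1+0+1+0+1+1+1+1 mod 2 = 1
  s[4] = (0000000000000001111111111111111)·(0101101100001101100010110101111) mod 2 = 0+0+0+0+0+0+0+0+0+0+0+0+0+0+0+1+1+0+0+0+1+0+1+1+0+1+0+1+1+1+1 mod 2 = 0
Syndrome = 01110
Column i of H is the binary representation of i, so the syndrome is the binary index of the flipped bit.
Read s = 01110 with s[0] as LSB: 0·2^0 + 1·2^1 + 1·2^2 + 1·2^3 + 0·2^4 = 14.
Error is at bit position 14.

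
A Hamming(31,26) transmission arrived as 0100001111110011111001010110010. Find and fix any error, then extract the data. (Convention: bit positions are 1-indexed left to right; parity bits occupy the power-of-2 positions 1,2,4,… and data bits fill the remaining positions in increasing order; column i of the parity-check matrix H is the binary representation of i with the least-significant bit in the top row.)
Syndrome s = H · r^T (mod 2), r = 0100001111110011111001010110010:
  s[0] = (1010101010101010101010101010101)·(0100001111110011111001010110010) mod 2 = 0+0+0+0+0+0+1+0+1+0+1+0+0+0+1+0+1+0+1+0+0+0+0+0+0+0+1+0+0+0+0 mod 2 = 1
  s[1] = (0110011001100110011001100110011)·(0100001111110011111001010110010) mod 2 = 0+1+0+0+0+0+1+0+0+1+1+0+0+0+1+0+0+1+1+0+0+1+0+0+0+1+1+0+0+1+0 mod 2 = 1
  s[2] = (0001111000011110000111100001111)·(0100001111110011111001010110010) mod 2 = 0+0+0+0+0+0+1+0+0+0+0+1+0+0+1+0+0+0+0+0+0+1+0+0+0+0+0+0+0+1+0 mod 2 = 1
  s[3] = (0000000111111110000000011111111)·(0100001111110011111001010110010) mod 2 = 0+0+0+0+0+0+0+1+1+1+1+1+0+0+1+0+0+0+0+0+0+0+0+1+0+1+1+0+0+1+0 mod 2 = 0
  s[4] = (0000000000000001111111111111111)·(0100001111110011111001010110010) mod 2 = 0+0+0+0+0+0+0+0+0+0+0+0+0+0+0+1+1+1+1+0+0+1+0+1+0+1+1+0+0+1+0 mod 2 = 1
Syndrome = 11101
Column 23 of H equals this syndrome → error at bit 23 (1-indexed).
Flip bit 23: 0100001111110011111001010110010 → 0100001111110011111001110110010
Extract data bits at positions {3,5,6,7,9,10,11,12,13,14,15,17,18,19,20,21,22,23,24,25,26,27,28,29,30,31}: 00011111001111001110110010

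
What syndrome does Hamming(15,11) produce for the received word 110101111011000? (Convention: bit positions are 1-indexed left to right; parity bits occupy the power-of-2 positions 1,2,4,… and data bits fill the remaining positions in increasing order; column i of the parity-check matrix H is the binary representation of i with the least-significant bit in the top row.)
Syndrome s = H · r^T (mod 2), r = 110101111011000:
  s[0] = (101010101010101)·(110101111011000) mod 2 = 1+0+0+0+0+0+1+0+1+0+1+0+0+0+0 mod 2 = 0
  s[1] = (011001100110011)·(110101111011000) mod 2 = 0+1+0+0+0+1+1+0+0+0+1+0+0+0+0 mod 2 = 0
  s[2] = (000111100001111)·(110101111011000) mod 2 = 0+0+0+1+0+1+1+0+0+0+0+1+0+0+0 mod 2 = 0
  s[3] = (000000011111111)·(110101111011000) mod 2 = 0+0+0+0+0+0+0+1+1+0+1+1+0+0+0 mod 2 = 0
Syndrome = 0000
s = 0: no error detected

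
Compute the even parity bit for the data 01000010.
Sum of data bits: 0+1+0+0+0+0+1+0 = 2.
2 mod 2 = 0, so parity bit = 0.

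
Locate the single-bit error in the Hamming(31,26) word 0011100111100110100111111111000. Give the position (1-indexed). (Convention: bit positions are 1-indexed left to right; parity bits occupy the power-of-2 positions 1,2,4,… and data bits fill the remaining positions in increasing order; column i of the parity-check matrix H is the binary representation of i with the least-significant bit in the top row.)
Syndrome s = H · r^T (mod 2), r = 0011100111100110100111111111000:
  s[0] = (1010101010101010101010101010101)·(0011100111100110100111111111000) mod 2 = 0+0+1+0+1+0+0+0+1+0+1+0+0+0+1+0+1+0+0+0+1+0+1+0+1+0+1+0+0+0+0 mod 2 = 0
  s[1] = (0110011001100110011001100110011)·(0011100111100110100111111111000) mod 2 = 0+0+1+0+0+0+0+0+0+1+1+0+0+1+1+0+0+0+0+0+0+1+1+0+0+1+1+0+0+0+0 mod 2 = 1
  s[2] = (0001111000011110000111100001111)·(0011100111100110100111111111000) mod 2 = 0+0+0+1+1+0+0+0+0+0+0+0+0+1+1+0+0+0+0+1+1+1+1+0+0+0+0+1+0+0+0 mod 2 = 1
  s[3] = (0000000111111110000000011111111)·(0011100111100110100111111111000) mod 2 = 0+0+0+0+0+0+0+1+1+1+1+0+0+1+1+0+0+0+0+0+0+0+0+1+1+1+1+1+0+0+0 mod 2 = 1
  s[4] = (0000000000000001111111111111111)·(0011100111100110100111111111000) mod 2 = 0+0+0+0+0+0+0+0+0+0+0+0+0+0+0+0+1+0+0+1+1+1+1+1+1+1+1+1+0+0+0 mod 2 = 0
Syndrome = 01110
Column i of H is the binary representation of i, so the syndrome is the binary index of the flipped bit.
Read s = 01110 with s[0] as LSB: 0·2^0 + 1·2^1 + 1·2^2 + 1·2^3 + 0·2^4 = 14.
Error is at bit position 14.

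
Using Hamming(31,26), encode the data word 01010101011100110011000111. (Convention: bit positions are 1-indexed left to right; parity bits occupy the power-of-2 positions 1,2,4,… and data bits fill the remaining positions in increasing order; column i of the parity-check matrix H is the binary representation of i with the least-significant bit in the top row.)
Codeword c = d · G (mod 2), d = 01010101011100110011000111:
  c[0] = d·G[:,0] = (01010101011100110011000111)·(11011010101101010101010101) mod 2 = 0+1+0+1+0+0+0+0+0+0+1+1+0+0+0+1+0+0+0+1+0+0+0+1+0+1 mod 2 = 0
  c[1] = d·G[:,1] = (01010101011100110011000111)·(10110110011011001100110011) mod 2 = 0+0+0+1+0+1+0+0+0+1+1+0+0+0+0+0+0+0+0+0+0+0+0+0+1+1 mod 2 = 0
  c[2] = d·G[:,2] = (01010101011100110011000111)·(10000000000000000000000000) mod 2 = 0+0+0+0+0+0+0+0+0+0+0+0+0+0+0+0+0+0+0+0+0+0+0+0+0+0 mod 2 = 0
  c[3] = d·G[:,3] = (01010101011100110011000111)·(01110001111000111100001111) mod 2 = 0+1+0+1+0+0+0+1+0+1+1+0+0+0+1+1+0+0+0+0+0+0+0+1+1+1 mod 2 = 0
  c[4] = d·G[:,4] = (01010101011100110011000111)·(01000000000000000000000000) mod 2 = 0+1+0+0+0+0+0+0+0+0+0+0+0+0+0+0+0+0+0+0+0+0+0+0+0+0 mod 2 = 1
  c[5] = d·G[:,5] = (01010101011100110011000111)·(00100000000000000000000000) mod 2 = 0+0+0+0+0+0+0+0+0+0+0+0+0+0+0+0+0+0+0+0+0+0+0+0+0+0 mod 2 = 0
  c[6] = d·G[:,6] = (01010101011100110011000111)·(00010000000000000000000000) mod 2 = 0+0+0+1+0+0+0+0+0+0+0+0+0+0+0+0+0+0+0+0+0+0+0+0+0+0 mod 2 = 1
  c[7] = d·G[:,7] = (01010101011100110011000111)·(00001111111000000011111111) mod 2 = 0+0+0+0+0+1+0+1+0+1+1+0+0+0+0+0+0+0+1+1+0+0+0+1+1+1 mod 2 = 1
  c[8] = d·G[:,8] = (01010101011100110011000111)·(00001000000000000000000000) mod 2 = 0+0+0+0+0+0+0+0+0+0+0+0+0+0+0+0+0+0+0+0+0+0+0+0+0+0 mod 2 = 0
  c[9] = d·G[:,9] = (01010101011100110011000111)·(00000100000000000000000000) mod 2 = 0+0+0+0+0+1+0+0+0+0+0+0+0+0+0+0+0+0+0+0+0+0+0+0+0+0 mod 2 = 1
  c[10] = d·G[:,10] = (01010101011100110011000111)·(00000010000000000000000000) mod 2 = 0+0+0+0+0+0+0+0+0+0+0+0+0+0+0+0+0+0+0+0+0+0+0+0+0+0 mod 2 = 0
  c[11] = d·G[:,11] = (01010101011100110011000111)·(00000001000000000000000000) mod 2 = 0+0+0+0+0+0+0+1+0+0+0+0+0+0+0+0+0+0+0+0+0+0+0+0+0+0 mod 2 = 1
  c[12] = d·G[:,12] = (01010101011100110011000111)·(00000000100000000000000000) mod 2 = 0+0+0+0+0+0+0+0+0+0+0+0+0+0+0+0+0+0+0+0+0+0+0+0+0+0 mod 2 = 0
  c[13] = d·G[:,13] = (01010101011100110011000111)·(00000000010000000000000000) mod 2 = 0+0+0+0+0+0+0+0+0+1+0+0+0+0+0+0+0+0+0+0+0+0+0+0+0+0 mod 2 = 1
  c[14] = d·G[:,14] = (01010101011100110011000111)·(00000000001000000000000000) mod 2 = 0+0+0+0+0+0+0+0+0+0+1+0+0+0+0+0+0+0+0+0+0+0+0+0+0+0 mod 2 = 1
  c[15] = d·G[:,15] = (01010101011100110011000111)·(00000000000111111111111111) mod 2 = 0+0+0+0+0+0+0+0+0+0+0+1+0+0+1+1+0+0+1+1+0+0+0+1+1+1 mod 2 = 0
  c[16] = d·G[:,16] = (01010101011100110011000111)·(00000000000100000000000000) mod 2 = 0+0+0+0+0+0+0+0+0+0+0+1+0+0+0+0+0+0+0+0+0+0+0+0+0+0 mod 2 = 1
  c[17] = d·G[:,17] = (01010101011100110011000111)·(00000000000010000000000000) mod 2 = 0+0+0+0+0+0+0+0+0+0+0+0+0+0+0+0+0+0+0+0+0+0+0+0+0+0 mod 2 = 0
  c[18] = d·G[:,18] = (01010101011100110011000111)·(00000000000001000000000000) mod 2 = 0+0+0+0+0+0+0+0+0+0+0+0+0+0+0+0+0+0+0+0+0+0+0+0+0+0 mod 2 = 0
  c[19] = d·G[:,19] = (01010101011100110011000111)·(00000000000000100000000000) mod 2 = 0+0+0+0+0+0+0+0+0+0+0+0+0+0+1+0+0+0+0+0+0+0+0+0+0+0 mod 2 = 1
  c[20] = d·G[:,20] = (01010101011100110011000111)·(00000000000000010000000000) mod 2 = 0+0+0+0+0+0+0+0+0+0+0+0+0+0+0+1+0+0+0+0+0+0+0+0+0+0 mod 2 = 1
  c[21] = d·G[:,21] = (01010101011100110011000111)·(00000000000000001000000000) mod 2 = 0+0+0+0+0+0+0+0+0+0+0+0+0+0+0+0+0+0+0+0+0+0+0+0+0+0 mod 2 = 0
  c[22] = d·G[:,22] = (01010101011100110011000111)·(00000000000000000100000000) mod 2 = 0+0+0+0+0+0+0+0+0+0+0+0+0+0+0+0+0+0+0+0+0+0+0+0+0+0 mod 2 = 0
  c[23] = d·G[:,23] = (01010101011100110011000111)·(00000000000000000010000000) mod 2 = 0+0+0+0+0+0+0+0+0+0+0+0+0+0+0+0+0+0+1+0+0+0+0+0+0+0 mod 2 = 1
  c[24] = d·G[:,24] = (01010101011100110011000111)·(00000000000000000001000000) mod 2 = 0+0+0+0+0+0+0+0+0+0+0+0+0+0+0+0+0+0+0+1+0+0+0+0+0+0 mod 2 = 1
  c[25] = d·G[:,25] = (01010101011100110011000111)·(00000000000000000000100000) mod 2 = 0+0+0+0+0+0+0+0+0+0+0+0+0+0+0+0+0+0+0+0+0+0+0+0+0+0 mod 2 = 0
  c[26] = d·G[:,26] = (01010101011100110011000111)·(00000000000000000000010000) mod 2 = 0+0+0+0+0+0+0+0+0+0+0+0+0+0+0+0+0+0+0+0+0+0+0+0+0+0 mod 2 = 0
  c[27] = d·G[:,27] = (01010101011100110011000111)·(00000000000000000000001000) mod 2 = 0+0+0+0+0+0+0+0+0+0+0+0+0+0+0+0+0+0+0+0+0+0+0+0+0+0 mod 2 = 0
  c[28] = d·G[:,28] = (01010101011100110011000111)·(00000000000000000000000100) mod 2 = 0+0+0+0+0+0+0+0+0+0+0+0+0+0+0+0+0+0+0+0+0+0+0+1+0+0 mod 2 = 1
  c[29] = d·G[:,29] = (01010101011100110011000111)·(00000000000000000000000010) mod 2 = 0+0+0+0+0+0+0+0+0+0+0+0+0+0+0+0+0+0+0+0+0+0+0+0+1+0 mod 2 = 1
  c[30] = d·G[:,30] = (01010101011100110011000111)·(00000000000000000000000001) mod 2 = 0+0+0+0+0+0+0+0+0+0+0+0+0+0+0+0+0+0+0+0+0+0+0+0+0+1 mod 2 = 1
Codeword = 0000101101010110100110011000111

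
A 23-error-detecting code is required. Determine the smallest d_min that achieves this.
Detecting e errors requires d_min ≥ e + 1 = 23 + 1 = 24.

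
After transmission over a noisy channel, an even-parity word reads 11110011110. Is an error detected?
Sum of received bits: 1+1+1+1+0+0+1+1+1+1+0 = 8; 8 mod 2 = 0. Result is 0 → no error detected.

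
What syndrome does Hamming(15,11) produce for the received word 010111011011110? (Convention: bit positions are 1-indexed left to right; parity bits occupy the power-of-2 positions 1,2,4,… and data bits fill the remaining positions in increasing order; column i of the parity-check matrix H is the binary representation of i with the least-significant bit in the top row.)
Syndrome s = H · r^T (mod 2), r = 010111011011110:
  s[0] = (101010101010101)·(010111011011110) mod 2 = 0+0+0+0+1+0+0+0+1+0+1+0+1+0+0 mod 2 = 0
  s[1] = (011001100110011)·(010111011011110) mod 2 = 0+1+0+0+0+1+0+0+0+0+1+0+0+1+0 mod 2 = 0
  s[2] = (000111100001111)·(010111011011110) mod 2 = 0+0+0+1+1+1+0+0+0+0+0+1+1+1+0 mod 2 = 0
  s[3] = (000000011111111)·(010111011011110) mod 2 = 0+0+0+0+0+0+0+1+1+0+1+1+1+1+0 mod 2 = 0
Syndrome = 0000
s = 0: no error detected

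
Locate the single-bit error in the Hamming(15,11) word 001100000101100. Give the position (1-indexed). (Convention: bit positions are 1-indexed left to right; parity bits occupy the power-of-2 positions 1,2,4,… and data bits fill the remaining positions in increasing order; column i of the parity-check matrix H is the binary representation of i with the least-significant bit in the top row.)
Syndrome s = H · r^T (mod 2), r = 001100000101100:
  s[0] = (101010101010101)·(001100000101100) mod 2 = 0+0+1+0+0+0+0+0+0+0+0+0+1+0+0 mod 2 = 0
  s[1] = (011001100110011)·(001100000101100) mod 2 = 0+0+1+0+0+0+0+0+0+1+0+0+0+0+0 mod 2 = 0
  s[2] = (000111100001111)·(001100000101100) mod 2 = 0+0+0+1+0+0+0+0+0+0+0+1+1+0+0 mod 2 = 1
  s[3] = (000000011111111)·(001100000101100) mod 2 = 0+0+0+0+0+0+0+0+0+1+0+1+1+0+0 mod 2 = 1
Syndrome = 0011
Column i of H is the binary representation of i, so the syndrome is the binary index of the flipped bit.
Read s = 0011 with s[0] as LSB: 0·2^0 + 0·2^1 + 1·2^2 + 1·2^3 = 12.
Error is at bit position 12.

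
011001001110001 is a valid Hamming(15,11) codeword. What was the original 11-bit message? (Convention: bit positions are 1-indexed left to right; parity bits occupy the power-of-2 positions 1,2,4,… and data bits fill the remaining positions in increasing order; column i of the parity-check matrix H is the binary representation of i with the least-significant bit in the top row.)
Parity bits occupy power-of-2 positions; data bits are at positions {3,5,6,7,9,10,11,12,13,14,15} (1-indexed).
Extract: c[3]=1 c[5]=0 c[6]=1 c[7]=0 c[9]=1 c[10]=1 c[11]=1 c[12]=0 c[13]=0 c[14]=0 c[15]=1
Data = 10101110001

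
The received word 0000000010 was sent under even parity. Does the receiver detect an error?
Sum of received bits: 0+0+0+0+0+0+0+0+1+0 = 1; 1 mod 2 = 1. Result is 1 ≠ 0 → error detected.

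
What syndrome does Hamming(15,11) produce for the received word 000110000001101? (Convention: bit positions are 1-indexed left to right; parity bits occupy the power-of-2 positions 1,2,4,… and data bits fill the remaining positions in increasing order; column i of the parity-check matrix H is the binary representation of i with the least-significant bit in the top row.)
Syndrome s = H · r^T (mod 2), r = 000110000001101:
  s[0] = (101010101010101)·(000110000001101) mod 2 = 0+0+0+0+1+0+0+0+0+0+0+0+1+0+1 mod 2 = 1
  s[1] = (011001100110011)·(000110000001101) mod 2 = 0+0+0+0+0+0+0+0+0+0+0+0+0+0+1 mod 2 = 1
  s[2] = (000111100001111)·(000110000001101) mod 2 = 0+0+0+1+1+0+0+0+0+0+0+1+1+0+1 mod 2 = 1
  s[3] = (000000011111111)·(000110000001101) mod 2 = 0+0+0+0+0+0+0+0+0+0+0+1+1+0+1 mod 2 = 1
Syndrome = 1111
Non-zero syndrome: error at position 15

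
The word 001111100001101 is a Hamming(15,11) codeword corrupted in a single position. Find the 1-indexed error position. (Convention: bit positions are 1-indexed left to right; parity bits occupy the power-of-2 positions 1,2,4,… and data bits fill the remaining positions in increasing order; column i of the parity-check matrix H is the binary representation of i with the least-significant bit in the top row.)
Syndrome s = H · r^T (mod 2), r = 001111100001101:
  s[0] = (101010101010101)·(001111100001101) mod 2 = 0+0+1+0+1+0+1+0+0+0+0+0+1+0+1 mod 2 = 1
  s[1] = (011001100110011)·(001111100001101) mod 2 = 0+0+1+0+0+1+1+0+0+0+0+0+0+0+1 mod 2 = 0
  s[2] = (000111100001111)·(001111100001101) mod 2 = 0+0+0+1+1+1+1+0+0+0+0+1+1+0+1 mod 2 = 1
  s[3] = (000000011111111)·(001111100001101) mod 2 = 0+0+0+0+0+0+0+0+0+0+0+1+1+0+1 mod 2 = 1
Syndrome = 1011
Column i of H is the binary representation of i, so the syndrome is the binary index of the flipped bit.
Read s = 1011 with s[0] as LSB: 1·2^0 + 0·2^1 + 1·2^2 + 1·2^3 = 13.
Error is at bit position 13.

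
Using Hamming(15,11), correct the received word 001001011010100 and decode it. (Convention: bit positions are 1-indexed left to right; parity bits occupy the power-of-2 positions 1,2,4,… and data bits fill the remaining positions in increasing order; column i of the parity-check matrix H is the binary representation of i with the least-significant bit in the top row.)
Syndrome s = H · r^T (mod 2), r = 001001011010100:
  s[0] = (101010101010101)·(001001011010100) mod 2 = 0+0+1+0+0+0+0+0+1+0+1+0+1+0+0 mod 2 = 0
  s[1] = (011001100110011)·(001001011010100) mod 2 = 0+0+1+0+0+1+0+0+0+0+1+0+0+0+0 mod 2 = 1
  s[2] = (000111100001111)·(001001011010100) mod 2 = 0+0+0+0+0+1+0+0+0+0+0+0+1+0+0 mod 2 = 0
  s[3] = (000000011111111)·(001001011010100) mod 2 = 0+0+0+0+0+0+0+1+1+0+1+0+1+0+0 mod 2 = 0
Syndrome = 0100
Column 2 of H equals this syndrome → error at bit 2 (1-indexed).
Flip bit 2: 001001011010100 → 011001011010100
Extract data bits at positions {3,5,6,7,9,10,11,12,13,14,15}: 10101010100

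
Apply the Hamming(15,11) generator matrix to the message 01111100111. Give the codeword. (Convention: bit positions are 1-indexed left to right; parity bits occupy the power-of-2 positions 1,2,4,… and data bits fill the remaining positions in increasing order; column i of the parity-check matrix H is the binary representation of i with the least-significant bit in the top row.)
Codeword c = d · G (mod 2), d = 01111100111:
  c[0] = d·G[:,0] = (01111100111)·(11011010101) mod 2 = 0+1+0+1+1+0+0+0+1+0+1 mod 2 = 1
  c[1] = d·G[:,1] = (01111100111)·(10110110011) mod 2 = 0+0+1+1+0+1+0+0+0+1+1 mod 2 = 1
  c[2] = d·G[:,2] = (01111100111)·(10000000000) mod 2 = 0+0+0+0+0+0+0+0+0+0+0 mod 2 = 0
  c[3] = d·G[:,3] = (01111100111)·(01110001111) mod 2 = 0+1+1+1+0+0+0+0+1+1+1 mod 2 = 0
  c[4] = d·G[:,4] = (01111100111)·(01000000000) mod 2 = 0+1+0+0+0+0+0+0+0+0+0 mod 2 = 1
  c[5] = d·G[:,5] = (01111100111)·(00100000000) mod 2 = 0+0+1+0+0+0+0+0+0+0+0 mod 2 = 1
  c[6] = d·G[:,6] = (01111100111)·(00010000000) mod 2 = 0+0+0+1+0+0+0+0+0+0+0 mod 2 = 1
  c[7] = d·G[:,7] = (01111100111)·(00001111111) mod 2 = 0+0+0+0+1+1+0+0+1+1+1 mod 2 = 1
  c[8] = d·G[:,8] = (01111100111)·(00001000000) mod 2 = 0+0+0+0+1+0+0+0+0+0+0 mod 2 = 1
  c[9] = d·G[:,9] = (01111100111)·(00000100000) mod 2 = 0+0+0+0+0+1+0+0+0+0+0 mod 2 = 1
  c[10] = d·G[:,10] = (01111100111)·(00000010000) mod 2 = 0+0+0+0+0+0+0+0+0+0+0 mod 2 = 0
  c[11] = d·G[:,11] = (01111100111)·(00000001000) mod 2 = 0+0+0+0+0+0+0+0+0+0+0 mod 2 = 0
  c[12] = d·G[:,12] = (01111100111)·(00000000100) mod 2 = 0+0+0+0+0+0+0+0+1+0+0 mod 2 = 1
  c[13] = d·G[:,13] = (01111100111)·(00000000010) mod 2 = 0+0+0+0+0+0+0+0+0+1+0 mod 2 = 1
  c[14] = d·G[:,14] = (01111100111)·(00000000001) mod 2 = 0+0+0+0+0+0+0+0+0+0+1 mod 2 = 1
Codeword = 110011111100111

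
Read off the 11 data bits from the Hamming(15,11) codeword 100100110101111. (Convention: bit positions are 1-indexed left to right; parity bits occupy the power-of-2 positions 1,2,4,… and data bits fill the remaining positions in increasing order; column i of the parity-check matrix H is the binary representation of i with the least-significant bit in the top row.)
Parity bits occupy power-of-2 positions; data bits are at positions {3,5,6,7,9,10,11,12,13,14,15} (1-indexed).
Extract: c[3]=0 c[5]=0 c[6]=0 c[7]=1 c[9]=0 c[10]=1 c[11]=0 c[12]=1 c[13]=1 c[14]=1 c[15]=1
Data = 00010101111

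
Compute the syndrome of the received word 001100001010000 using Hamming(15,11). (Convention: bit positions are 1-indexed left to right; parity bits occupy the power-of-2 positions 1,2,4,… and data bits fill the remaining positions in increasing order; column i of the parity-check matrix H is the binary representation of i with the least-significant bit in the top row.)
Syndrome s = H · r^T (mod 2), r = 001100001010000:
  s[0] = (101010101010101)·(001100001010000) mod 2 = 0+0+1+0+0+0+0+0+1+0+1+0+0+0+0 mod 2 = 1
  s[1] = (011001100110011)·(001100001010000) mod 2 = 0+0+1+0+0+0+0+0+0+0+1+0+0+0+0 mod 2 = 0
  s[2] = (000111100001111)·(001100001010000) mod 2 = 0+0+0+1+0+0+0+0+0+0+0+0+0+0+0 mod 2 = 1
  s[3] = (000000011111111)·(001100001010000) mod 2 = 0+0+0+0+0+0+0+0+1+0+1+0+0+0+0 mod 2 = 0
Syndrome = 1010
Non-zero syndrome: error at position 5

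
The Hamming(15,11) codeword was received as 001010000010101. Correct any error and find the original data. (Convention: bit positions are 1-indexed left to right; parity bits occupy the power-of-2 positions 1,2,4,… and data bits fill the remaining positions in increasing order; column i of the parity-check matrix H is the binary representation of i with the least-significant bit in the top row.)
Syndrome s = H · r^T (mod 2), r = 001010000010101:
  s[0] = (101010101010101)·(001010000010101) mod 2 = 0+0+1+0+1+0+0+0+0+0+1+0+1+0+1 mod 2 = 1
  s[1] = (011001100110011)·(001010000010101) mod 2 = 0+0+1+0+0+0+0+0+0+0+1+0+0+0+1 mod 2 = 1
  s[2] = (000111100001111)·(001010000010101) mod 2 = 0+0+0+0+1+0+0+0+0+0+0+0+1+0+1 mod 2 = 1
  s[3] = (000000011111111)·(001010000010101) mod 2 = 0+0+0+0+0+0+0+0+0+0+1+0+1+0+1 mod 2 = 1
Syndrome = 1111
Column 15 of H equals this syndrome → error at bit 15 (1-indexed).
Flip bit 15: 001010000010101 → 001010000010100
Extract data bits at positions {3,5,6,7,9,10,11,12,13,14,15}: 11000010100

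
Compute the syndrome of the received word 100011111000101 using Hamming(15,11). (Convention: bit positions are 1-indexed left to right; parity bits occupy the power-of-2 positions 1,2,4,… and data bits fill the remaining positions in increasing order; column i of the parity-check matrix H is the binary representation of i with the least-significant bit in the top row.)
Syndrome s = H · r^T (mod 2), r = 100011111000101:
  s[0] = (101010101010101)·(100011111000101) mod 2 = 1+0+0+0+1+0+1+0+1+0+0+0+1+0+1 mod 2 = 0
  s[1] = (011001100110011)·(100011111000101) mod 2 = 0+0+0+0+0+1+1+0+0+0+0+0+0+0+1 mod 2 = 1
  s[2] = (000111100001111)·(100011111000101) mod 2 = 0+0+0+0+1+1+1+0+0+0+0+0+1+0+1 mod 2 = 1
  s[3] = (000000011111111)·(100011111000101) mod 2 = 0+0+0+0+0+0+0+1+1+0+0+0+1+0+1 mod 2 = 0
Syndrome = 0110
Non-zero syndrome: error at position 6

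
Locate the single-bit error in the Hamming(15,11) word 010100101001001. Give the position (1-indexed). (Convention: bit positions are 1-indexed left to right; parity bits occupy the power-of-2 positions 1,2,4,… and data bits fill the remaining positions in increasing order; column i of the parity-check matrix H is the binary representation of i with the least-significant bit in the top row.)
Syndrome s = H · r^T (mod 2), r = 010100101001001:
  s[0] = (101010101010101)·(010100101001001) mod 2 = 0+0+0+0+0+0+1+0+1+0+0+0+0+0+1 mod 2 = 1
  s[1] = (011001100110011)·(010100101001001) mod 2 = 0+1+0+0+0+0+1+0+0+0+0+0+0+0+1 mod 2 = 1
  s[2] = (000111100001111)·(010100101001001) mod 2 = 0+0+0+1+0+0+1+0+0+0+0+1+0+0+1 mod 2 = 0
  s[3] = (000000011111111)·(010100101001001) mod 2 = 0+0+0+0+0+0+0+0+1+0+0+1+0+0+1 mod 2 = 1
Syndrome = 1101
Column i of H is the binary representation of i, so the syndrome is the binary index of the flipped bit.
Read s = 1101 with s[0] as LSB: 1·2^0 + 1·2^1 + 0·2^2 + 1·2^3 = 11.
Error is at bit position 11.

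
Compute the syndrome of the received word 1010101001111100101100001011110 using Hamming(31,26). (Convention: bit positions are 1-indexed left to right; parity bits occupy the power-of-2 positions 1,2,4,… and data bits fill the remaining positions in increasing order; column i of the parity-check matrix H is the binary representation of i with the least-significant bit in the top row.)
Syndrome s = H · r^T (mod 2), r = 1010101001111100101100001011110:
  s[0] = (1010101010101010101010101010101)·(1010101001111100101100001011110) mod 2 = 1+0+1+0+1+0+1+0+0+0+1+0+1+0+0+0+1+0+1+0+0+0+0+0+1+0+1+0+1+0+0 mod 2 = 1
  s[1] = (0110011001100110011001100110011)·(1010101001111100101100001011110) mod 2 = 0+0+1+0+0+0+1+0+0+1+1+0+0+1+0+0+0+0+1+0+0+0+0+0+0+0+1+0+0+1+0 mod 2 = 0
  s[2] = (0001111000011110000111100001111)·(1010101001111100101100001011110) mod 2 = 0+0+0+0+1+0+1+0+0+0+0+1+1+1+0+0+0+0+0+1+0+0+0+0+0+0+0+1+1+1+0 mod 2 = 1
  s[3] = (0000000111111110000000011111111)·(1010101001111100101100001011110) mod 2 = 0+0+0+0+0+0+0+0+0+1+1+1+1+1+0+0+0+0+0+0+0+0+0+0+1+0+1+1+1+1+0 mod 2 = 0
  s[4] = (0000000000000001111111111111111)·(1010101001111100101100001011110) mod 2 = 0+0+0+0+0+0+0+0+0+0+0+0+0+0+0+0+1+0+1+1+0+0+0+0+1+0+1+1+1+1+0 mod 2 = 0
Syndrome = 10100
Non-zero syndrome: error at position 5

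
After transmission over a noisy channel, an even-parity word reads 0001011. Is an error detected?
Sum of received bits: 0+0+0+1+0+1+1 = 3; 3 mod 2 = 1. Result is 1 ≠ 0 → error detected.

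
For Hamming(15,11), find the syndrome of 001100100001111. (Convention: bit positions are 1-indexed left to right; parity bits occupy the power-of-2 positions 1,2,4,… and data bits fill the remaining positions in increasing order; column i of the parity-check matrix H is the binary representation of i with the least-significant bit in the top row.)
Syndrome s = H · r^T (mod 2), r = 001100100001111:
  s[0] = (101010101010101)·(001100100001111) mod 2 = 0+0+1+0+0+0+1+0+0+0+0+0+1+0+1 mod 2 = 0
  s[1] = (011001100110011)·(001100100001111) mod 2 = 0+0+1+0+0+0+1+0+0+0+0+0+0+1+1 mod 2 = 0
  s[2] = (000111100001111)·(001100100001111) mod 2 = 0+0+0+1+0+0+1+0+0+0+0+1+1+1+1 mod 2 = 0
  s[3] = (000000011111111)·(001100100001111) mod 2 = 0+0+0+0+0+0+0+0+0+0+0+1+1+1+1 mod 2 = 0
Syndrome = 0000
s = 0: no error detected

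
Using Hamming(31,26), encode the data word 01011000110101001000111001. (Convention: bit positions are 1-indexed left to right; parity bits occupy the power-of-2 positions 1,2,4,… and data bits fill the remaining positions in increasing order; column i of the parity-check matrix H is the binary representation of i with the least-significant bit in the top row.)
Codeword c = d · G (mod 2), d = 01011000110101001000111001:
  c[0] = d·G[:,0] = (01011000110101001000111001)·(11011010101101010101010101) mod 2 = 0+1+0+1+1+0+0+0+1+0+0+1+0+1+0+0+0+0+0+0+0+1+0+0+0+1 mod 2 = 0
  c[1] = d·G[:,1] = (01011000110101001000111001)·(10110110011011001100110011) mod 2 = 0+0+0+1+0+0+0+0+0+1+0+0+0+1+0+0+1+0+0+0+1+1+0+0+0+1 mod 2 = 1
  c[2] = d·G[:,2] = (01011000110101001000111001)·(10000000000000000000000000) mod 2 = 0+0+0+0+0+0+0+0+0+0+0+0+0+0+0+0+0+0+0+0+0+0+0+0+0+0 mod 2 = 0
  c[3] = d·G[:,3] = (01011000110101001000111001)·(01110001111000111100001111) mod 2 = 0+1+0+1+0+0+0+0+1+1+0+0+0+0+0+0+1+0+0+0+0+0+1+0+0+1 mod 2 = 1
  c[4] = d·G[:,4] = (01011000110101001000111001)·(01000000000000000000000000) mod 2 = 0+1+0+0+0+0+0+0+0+0+0+0+0+0+0+0+0+0+0+0+0+0+0+0+0+0 mod 2 = 1
  c[5] = d·G[:,5] = (01011000110101001000111001)·(00100000000000000000000000) mod 2 = 0+0+0+0+0+0+0+0+0+0+0+0+0+0+0+0+0+0+0+0+0+0+0+0+0+0 mod 2 = 0
  c[6] = d·G[:,6] = (01011000110101001000111001)·(00010000000000000000000000) mod 2 = 0+0+0+1+0+0+0+0+0+0+0+0+0+0+0+0+0+0+0+0+0+0+0+0+0+0 mod 2 = 1
  c[7] = d·G[:,7] = (01011000110101001000111001)·(00001111111000000011111111) mod 2 = 0+0+0+0+1+0+0+0+1+1+0+0+0+0+0+0+0+0+0+0+1+1+1+0+0+1 mod 2 = 1
  c[8] = d·G[:,8] = (01011000110101001000111001)·(00001000000000000000000000) mod 2 = 0+0+0+0+1+0+0+0+0+0+0+0+0+0+0+0+0+0+0+0+0+0+0+0+0+0 mod 2 = 1
  c[9] = d·G[:,9] = (01011000110101001000111001)·(00000100000000000000000000) mod 2 = 0+0+0+0+0+0+0+0+0+0+0+0+0+0+0+0+0+0+0+0+0+0+0+0+0+0 mod 2 = 0
  c[10] = d·G[:,10] = (01011000110101001000111001)·(00000010000000000000000000) mod 2 = 0+0+0+0+0+0+0+0+0+0+0+0+0+0+0+0+0+0+0+0+0+0+0+0+0+0 mod 2 = 0
  c[11] = d·G[:,11] = (01011000110101001000111001)·(00000001000000000000000000) mod 2 = 0+0+0+0+0+0+0+0+0+0+0+0+0+0+0+0+0+0+0+0+0+0+0+0+0+0 mod 2 = 0
  c[12] = d·G[:,12] = (01011000110101001000111001)·(00000000100000000000000000) mod 2 = 0+0+0+0+0+0+0+0+1+0+0+0+0+0+0+0+0+0+0+0+0+0+0+0+0+0 mod 2 = 1
  c[13] = d·G[:,13] = (01011000110101001000111001)·(00000000010000000000000000) mod 2 = 0+0+0+0+0+0+0+0+0+1+0+0+0+0+0+0+0+0+0+0+0+0+0+0+0+0 mod 2 = 1
  c[14] = d·G[:,14] = (01011000110101001000111001)·(00000000001000000000000000) mod 2 = 0+0+0+0+0+0+0+0+0+0+0+0+0+0+0+0+0+0+0+0+0+0+0+0+0+0 mod 2 = 0
  c[15] = d·G[:,15] = (01011000110101001000111001)·(00000000000111111111111111) mod 2 = 0+0+0+0+0+0+0+0+0+0+0+1+0+1+0+0+1+0+0+0+1+1+1+0+0+1 mod 2 = 1
  c[16] = d·G[:,16] = (01011000110101001000111001)·(00000000000100000000000000) mod 2 = 0+0+0+0+0+0+0+0+0+0+0+1+0+0+0+0+0+0+0+0+0+0+0+0+0+0 mod 2 = 1
  c[17] = d·G[:,17] = (01011000110101001000111001)·(00000000000010000000000000) mod 2 = 0+0+0+0+0+0+0+0+0+0+0+0+0+0+0+0+0+0+0+0+0+0+0+0+0+0 mod 2 = 0
  c[18] = d·G[:,18] = (01011000110101001000111001)·(00000000000001000000000000) mod 2 = 0+0+0+0+0+0+0+0+0+0+0+0+0+1+0+0+0+0+0+0+0+0+0+0+0+0 mod 2 = 1
  c[19] = d·G[:,19] = (01011000110101001000111001)·(00000000000000100000000000) mod 2 = 0+0+0+0+0+0+0+0+0+0+0+0+0+0+0+0+0+0+0+0+0+0+0+0+0+0 mod 2 = 0
  c[20] = d·G[:,20] = (01011000110101001000111001)·(00000000000000010000000000) mod 2 = 0+0+0+0+0+0+0+0+0+0+0+0+0+0+0+0+0+0+0+0+0+0+0+0+0+0 mod 2 = 0
  c[21] = d·G[:,21] = (01011000110101001000111001)·(00000000000000001000000000) mod 2 = 0+0+0+0+0+0+0+0+0+0+0+0+0+0+0+0+1+0+0+0+0+0+0+0+0+0 mod 2 = 1
  c[22] = d·G[:,22] = (01011000110101001000111001)·(00000000000000000100000000) mod 2 = 0+0+0+0+0+0+0+0+0+0+0+0+0+0+0+0+0+0+0+0+0+0+0+0+0+0 mod 2 = 0
  c[23] = d·G[:,23] = (01011000110101001000111001)·(00000000000000000010000000) mod 2 = 0+0+0+0+0+0+0+0+0+0+0+0+0+0+0+0+0+0+0+0+0+0+0+0+0+0 mod 2 = 0
  c[24] = d·G[:,24] = (01011000110101001000111001)·(00000000000000000001000000) mod 2 = 0+0+0+0+0+0+0+0+0+0+0+0+0+0+0+0+0+0+0+0+0+0+0+0+0+0 mod 2 = 0
  c[25] = d·G[:,25] = (01011000110101001000111001)·(00000000000000000000100000) mod 2 = 0+0+0+0+0+0+0+0+0+0+0+0+0+0+0+0+0+0+0+0+1+0+0+0+0+0 mod 2 = 1
  c[26] = d·G[:,26] = (01011000110101001000111001)·(00000000000000000000010000) mod 2 = 0+0+0+0+0+0+0+0+0+0+0+0+0+0+0+0+0+0+0+0+0+1+0+0+0+0 mod 2 = 1
  c[27] = d·G[:,27] = (01011000110101001000111001)·(00000000000000000000001000) mod 2 = 0+0+0+0+0+0+0+0+0+0+0+0+0+0+0+0+0+0+0+0+0+0+1+0+0+0 mod 2 = 1
  c[28] = d·G[:,28] = (01011000110101001000111001)·(00000000000000000000000100) mod 2 = 0+0+0+0+0+0+0+0+0+0+0+0+0+0+0+0+0+0+0+0+0+0+0+0+0+0 mod 2 = 0
  c[29] = d·G[:,29] = (01011000110101001000111001)·(00000000000000000000000010) mod 2 = 0+0+0+0+0+0+0+0+0+0+0+0+0+0+0+0+0+0+0+0+0+0+0+0+0+0 mod 2 = 0
  c[30] = d·G[:,30] = (01011000110101001000111001)·(00000000000000000000000001) mod 2 = 0+0+0+0+0+0+0+0+0+0+0+0+0+0+0+0+0+0+0+0+0+0+0+0+0+1 mod 2 = 1
Codeword = 0101101110001101101001000111001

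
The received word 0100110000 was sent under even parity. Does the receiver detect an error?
Sum of received bits: 0+1+0+0+1+1+0+0+0+0 = 3; 3 mod 2 = 1. Result is 1 ≠ 0 → error detected.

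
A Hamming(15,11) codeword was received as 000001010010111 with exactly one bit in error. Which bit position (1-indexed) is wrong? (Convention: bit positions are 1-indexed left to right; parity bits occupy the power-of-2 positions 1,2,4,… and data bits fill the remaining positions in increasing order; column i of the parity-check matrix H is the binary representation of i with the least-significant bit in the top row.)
Syndrome s = H · r^T (mod 2), r = 000001010010111:
  s[0] = (101010101010101)·(000001010010111) mod 2 = 0+0+0+0+0+0+0+0+0+0+1+0+1+0+1 mod 2 = 1
  s[1] = (011001100110011)·(000001010010111) mod 2 = 0+0+0+0+0+1+0+0+0+0+1+0+0+1+1 mod 2 = 0
  s[2] = (000111100001111)·(000001010010111) mod 2 = 0+0+0+0+0+1+0+0+0+0+0+0+1+1+1 mod 2 = 0
  s[3] = (000000011111111)·(000001010010111) mod 2 = 0+0+0+0+0+0+0+1+0+0+1+0+1+1+1 mod 2 = 1
Syndrome = 1001
Column i of H is the binary representation of i, so the syndrome is the binary index of the flipped bit.
Read s = 1001 with s[0] as LSB: 1·2^0 + 0·2^1 + 0·2^2 + 1·2^3 = 9.
Error is at bit position 9.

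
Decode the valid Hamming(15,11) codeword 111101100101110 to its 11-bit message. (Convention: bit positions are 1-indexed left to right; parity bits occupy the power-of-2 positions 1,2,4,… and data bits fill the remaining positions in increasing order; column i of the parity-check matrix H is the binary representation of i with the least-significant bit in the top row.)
Parity bits occupy power-of-2 positions; data bits are at positions {3,5,6,7,9,10,11,12,13,14,15} (1-indexed).
Extract: c[3]=1 c[5]=0 c[6]=1 c[7]=1 c[9]=0 c[10]=1 c[11]=0 c[12]=1 c[13]=1 c[14]=1 c[15]=0
Data = 10110101110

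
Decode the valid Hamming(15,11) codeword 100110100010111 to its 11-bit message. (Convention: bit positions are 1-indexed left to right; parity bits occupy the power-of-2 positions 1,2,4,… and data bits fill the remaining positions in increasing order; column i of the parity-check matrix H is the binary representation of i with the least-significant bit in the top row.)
Parity bits occupy power-of-2 positions; data bits are at positions {3,5,6,7,9,10,11,12,13,14,15} (1-indexed).
Extract: c[3]=0 c[5]=1 c[6]=0 c[7]=1 c[9]=0 c[10]=0 c[11]=1 c[12]=0 c[13]=1 c[14]=1 c[15]=1
Data = 01010010111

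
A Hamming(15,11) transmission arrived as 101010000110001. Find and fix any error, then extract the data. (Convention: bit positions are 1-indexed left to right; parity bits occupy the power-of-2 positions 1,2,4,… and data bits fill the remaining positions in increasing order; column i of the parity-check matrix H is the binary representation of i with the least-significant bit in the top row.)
Syndrome s = H · r^T (mod 2), r = 101010000110001:
  s[0] = (101010101010101)·(101010000110001) mod 2 = 1+0+1+0+1+0+0+0+0+0+1+0+0+0+1 mod 2 = 1
  s[1] = (011001100110011)·(101010000110001) mod 2 = 0+0+1+0+0+0+0+0+0+1+1+0+0+0+1 mod 2 = 0
  s[2] = (000111100001111)·(101010000110001) mod 2 = 0+0+0+0+1+0+0+0+0+0+0+0+0+0+1 mod 2 = 0
  s[3] = (000000011111111)·(101010000110001) mod 2 = 0+0+0+0+0+0+0+0+0+1+1+0+0+0+1 mod 2 = 1
Syndrome = 1001
Column 9 of H equals this syndrome → error at bit 9 (1-indexed).
Flip bit 9: 101010000110001 → 101010001110001
Extract data bits at positions {3,5,6,7,9,10,11,12,13,14,15}: 11001110001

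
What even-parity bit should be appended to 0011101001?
Sum of data bits: 0+0+1+1+1+0+1+0+0+1 = 5.
5 mod 2 = 1, so parity bit = 1.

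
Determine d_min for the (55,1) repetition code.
d_min = 55 (the only two codewords are 0…0 and 1…1, differing in all 55 positions).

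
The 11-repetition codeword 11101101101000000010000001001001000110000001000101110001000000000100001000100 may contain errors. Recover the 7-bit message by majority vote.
Split into 11-bit blocks and majority-vote each:
  block 1 = 11101101101: 8 ones, 3 zeros → 1
  block 2 = 00000001000: 1 ones, 10 zeros → 0
  block 3 = 00010010010: 3 ones, 8 zeros → 0
  block 4 = 00110000001: 3 ones, 8 zeros → 0
  block 5 = 00010111000: 4 ones, 7 zeros → 0
  block 6 = 10000000001: 2 ones, 9 zeros → 0
  block 7 = 00001000100: 2 ones, 9 zeros → 0
Decoded = 1000000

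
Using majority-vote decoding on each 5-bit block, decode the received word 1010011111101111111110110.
Split into 5-bit blocks and majority-vote each:
  block 1 = 10100: 2 ones, 3 zeros → 0
  block 2 = 11111: 5 ones, 0 zeros → 1
  block 3 = 10111: 4 ones, 1 zeros → 1
  block 4 = 11111: 5 ones, 0 zeros → 1
  block 5 = 10110: 3 ones, 2 zeros → 1
Decoded = 01111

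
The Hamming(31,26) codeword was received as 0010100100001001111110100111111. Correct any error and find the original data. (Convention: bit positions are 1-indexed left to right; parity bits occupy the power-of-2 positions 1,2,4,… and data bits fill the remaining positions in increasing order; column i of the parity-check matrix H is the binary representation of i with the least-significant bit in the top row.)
Syndrome s = H · r^T (mod 2), r = 0010100100001001111110100111111:
  s[0] = (1010101010101010101010101010101)·(0010100100001001111110100111111) mod 2 = 0+0+1+0+1+0+0+0+0+0+0+0+1+0+0+0+1+0+1+0+1+0+1+0+0+0+1+0+1+0+1 mod 2 = 0
  s[1] = (0110011001100110011001100110011)·(0010100100001001111110100111111) mod 2 = 0+0+1+0+0+0+0+0+0+0+0+0+0+0+0+0+0+1+1+0+0+0+1+0+0+1+1+0+0+1+1 mod 2 = 0
  s[2] = (0001111000011110000111100001111)·(0010100100001001111110100111111) mod 2 = 0+0+0+0+1+0+0+0+0+0+0+0+1+0+0+0+0+0+0+1+1+0+1+0+0+0+0+1+1+1+1 mod 2 = 1
  s[3] = (0000000111111110000000011111111)·(0010100100001001111110100111111) mod 2 = 0+0+0+0+0+0+0+1+0+0+0+0+1+0+0+0+0+0+0+0+0+0+0+0+0+1+1+1+1+1+1 mod 2 = 0
  s[4] = (0000000000000001111111111111111)·(0010100100001001111110100111111) mod 2 = 0+0+0+0+0+0+0+0+0+0+0+0+0+0+0+1+1+1+1+1+1+0+1+0+0+1+1+1+1+1+1 mod 2 = 1
Syndrome = 00101
Column 20 of H equals this syndrome → error at bit 20 (1-indexed).
Flip bit 20: 0010100100001001111110100111111 → 0010100100001001111010100111111
Extract data bits at positions {3,5,6,7,9,10,11,12,13,14,15,17,18,19,20,21,22,23,24,25,26,27,28,29,30,31}: 11000000100111010100111111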